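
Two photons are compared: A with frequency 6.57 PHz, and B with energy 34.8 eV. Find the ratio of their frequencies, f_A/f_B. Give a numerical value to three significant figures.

0.781

f_A = 6.570·10^15 Hz (from frequency = 6.57 PHz, via f given directly).
f_B = 8.415·10^15 Hz (from energy = 34.8 eV, via f = E/h).
Ratio = 6.570·10^15 / 8.415·10^15 = 0.781.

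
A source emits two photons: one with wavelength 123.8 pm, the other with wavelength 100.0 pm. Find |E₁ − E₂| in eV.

2380 eV

Using E = hc/λ: E₁ = 1.6046e-15 J, E₂ = 1.9864e-15 J.
|ΔE| = |1.6046e-15 − 1.9864e-15| = 3.82e-16 J = 2380 eV.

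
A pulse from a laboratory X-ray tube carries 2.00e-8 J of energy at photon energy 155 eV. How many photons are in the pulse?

Per-photon energy: E = 2.483e-17 J (from energy = 155 eV).
N = E_total / E_photon = 2.00e-8 J / 2.483e-17 J = 8.05e8.

8.05e8 photons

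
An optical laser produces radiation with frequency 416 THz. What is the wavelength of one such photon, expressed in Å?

7210 Å

Use c = 2.99792458 × 10^8 m/s.
Convert to SI: f = 416 THz = 4.16 × 10^14 Hz.
For a photon λ = c/f, so λ = 7.207 × 10^-7 m.
Converting to Å: λ = 7207 Å ≈ 7210 Å.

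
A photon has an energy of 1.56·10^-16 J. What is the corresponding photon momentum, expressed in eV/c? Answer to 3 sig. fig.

974 eV/c

Since p = E/c for a photon, p = 5.204·10^-25 kg·m/s.
Converting to eV/c: p = 973.7 eV/c ≈ 974 eV/c.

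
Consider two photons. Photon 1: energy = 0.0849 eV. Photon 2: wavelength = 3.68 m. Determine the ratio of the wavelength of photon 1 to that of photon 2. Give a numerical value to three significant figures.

λ_1 = 1.460 × 10^-5 m (from energy = 0.0849 eV, via λ = hc/E).
λ_2 = 3.680 m (from wavelength = 3.68 m, via λ given directly).
Ratio = 1.460 × 10^-5 / 3.680 = 3.97 × 10^-6.

3.97 × 10^-6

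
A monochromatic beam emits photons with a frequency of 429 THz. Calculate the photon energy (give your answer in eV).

1.77 eV

First convert: f = 429 THz = 4.29·10^14 Hz.
Since E = hf for a photon, E = 2.843·10^-19 J.
Converting to eV: E = 1.774 eV ≈ 1.77 eV.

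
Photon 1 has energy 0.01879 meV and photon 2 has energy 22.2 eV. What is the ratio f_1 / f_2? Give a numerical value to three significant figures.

f_1 = 4.543 × 10^9 Hz (from energy = 0.01879 meV, via f = E/h).
f_2 = 5.368 × 10^15 Hz (from energy = 22.2 eV, via f = E/h).
Ratio = 4.543 × 10^9 / 5.368 × 10^15 = 8.46 × 10^-7.

8.46 × 10^-7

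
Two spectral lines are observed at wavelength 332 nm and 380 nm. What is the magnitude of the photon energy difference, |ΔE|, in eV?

0.472 eV

Using E = hc/λ: E₁ = 5.983 × 10^-19 J, E₂ = 5.227 × 10^-19 J.
|ΔE| = |5.983 × 10^-19 − 5.227 × 10^-19| = 7.56 × 10^-20 J = 0.472 eV.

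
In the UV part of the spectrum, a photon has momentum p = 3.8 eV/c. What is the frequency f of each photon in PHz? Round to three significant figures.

First convert: p = 3.8 eV/c = 2.0308e-27 kg·m/s.
The photon relation is f = pc/h, giving f = 9.188e14 Hz.
Converting to PHz: f = 0.9188 PHz ≈ 0.919 PHz.

0.919 PHz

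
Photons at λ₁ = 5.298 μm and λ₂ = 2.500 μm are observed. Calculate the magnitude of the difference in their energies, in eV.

Using E = hc/λ: E₁ = 3.7494e-20 J, E₂ = 7.9458e-20 J.
|ΔE| = |3.7494e-20 − 7.9458e-20| = 4.20e-20 J = 0.262 eV.

0.262 eV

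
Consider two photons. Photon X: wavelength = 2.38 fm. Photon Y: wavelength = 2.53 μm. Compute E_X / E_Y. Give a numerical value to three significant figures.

1.06·10^9

E_X = 8.346·10^-11 J (from wavelength = 2.38 fm, via E = hc/λ).
E_Y = 7.852·10^-20 J (from wavelength = 2.53 μm, via E = hc/λ).
Ratio = 8.346·10^-11 / 7.852·10^-20 = 1.06·10^9.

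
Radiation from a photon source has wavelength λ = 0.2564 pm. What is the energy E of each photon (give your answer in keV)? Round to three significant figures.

Convert to SI: λ = 0.2564 pm = 2.564e-13 m.
For a photon E = hc/λ, so E = 7.747e-13 J.
Converting to keV: E = 4836 keV ≈ 4840 keV.

4840 keV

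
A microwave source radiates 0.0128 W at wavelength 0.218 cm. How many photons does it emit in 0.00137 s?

1.92 × 10^17 photons

Total energy: E_total = P·t = 0.0128 × 0.00137 = 1.754 × 10^-5 J.
Per-photon energy: E = 9.112 × 10^-23 J.
N = E_total / E_photon = 1.92 × 10^17.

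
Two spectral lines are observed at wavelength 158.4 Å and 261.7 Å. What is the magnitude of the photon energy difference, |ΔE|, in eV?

Using E = hc/λ: E₁ = 1.2541 × 10^-17 J, E₂ = 7.5905 × 10^-18 J.
|ΔE| = |1.2541 × 10^-17 − 7.5905 × 10^-18| = 4.95 × 10^-18 J = 30.9 eV.

30.9 eV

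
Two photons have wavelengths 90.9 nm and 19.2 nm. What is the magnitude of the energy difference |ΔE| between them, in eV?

50.9 eV

Using E = hc/λ: E₁ = 2.185 × 10^-18 J, E₂ = 1.035 × 10^-17 J.
|ΔE| = |2.185 × 10^-18 − 1.035 × 10^-17| = 8.16 × 10^-18 J = 50.9 eV.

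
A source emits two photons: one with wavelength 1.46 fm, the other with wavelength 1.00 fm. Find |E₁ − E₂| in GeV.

Using E = hc/λ: E₁ = 1.361·10^-10 J, E₂ = 1.986·10^-10 J.
|ΔE| = |1.361·10^-10 − 1.986·10^-10| = 6.26·10^-11 J = 0.391 GeV.

0.391 GeV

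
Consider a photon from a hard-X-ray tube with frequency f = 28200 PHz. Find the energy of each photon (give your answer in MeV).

0.117 MeV

First convert: f = 28200 PHz = 2.82·10^19 Hz.
Since E = hf for a photon, E = 1.869·10^-14 J.
Converting to MeV: E = 0.1166 MeV ≈ 0.117 MeV.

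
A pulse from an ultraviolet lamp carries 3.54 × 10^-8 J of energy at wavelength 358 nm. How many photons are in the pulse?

Per-photon energy: E = 5.549 × 10^-19 J (from wavelength = 358 nm).
N = E_total / E_photon = 3.54 × 10^-8 J / 5.549 × 10^-19 J = 6.38 × 10^10.

6.38 × 10^10 photons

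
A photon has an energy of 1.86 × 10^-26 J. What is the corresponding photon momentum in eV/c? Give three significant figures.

1.16 × 10^-7 eV/c

(c = 2.99792458 × 10^8 m/s, 1 eV = 1.602176634 × 10^-19 J.)
The photon relation is p = E/c, giving p = 6.204 × 10^-35 kg·m/s.
Converting to eV/c: p = 1.161 × 10^-7 eV/c ≈ 1.16 × 10^-7 eV/c.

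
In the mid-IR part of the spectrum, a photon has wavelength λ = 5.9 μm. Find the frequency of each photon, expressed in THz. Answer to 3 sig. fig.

50.8 THz

(c = 2.99792458e8 m/s.)
First convert: λ = 5.9 μm = 5.9e-6 m.
Apply f = c/λ: f = 5.081e13 Hz.
Converting to THz: f = 50.81 THz ≈ 50.8 THz.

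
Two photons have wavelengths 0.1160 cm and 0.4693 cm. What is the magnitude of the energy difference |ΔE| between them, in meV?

Using E = hc/λ: E₁ = 1.7125 × 10^-22 J, E₂ = 4.2328 × 10^-23 J.
|ΔE| = |1.7125 × 10^-22 − 4.2328 × 10^-23| = 1.29 × 10^-22 J = 0.805 meV.

0.805 meV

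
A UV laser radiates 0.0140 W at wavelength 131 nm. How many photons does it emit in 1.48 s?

1.37e16 photons

Total energy: E_total = P·t = 0.0140 × 1.48 = 0.02072 J.
Per-photon energy: E = 1.516e-18 J.
N = E_total / E_photon = 1.37e16.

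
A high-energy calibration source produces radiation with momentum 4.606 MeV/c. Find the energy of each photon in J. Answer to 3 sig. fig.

Use c = 2.99792458e8 m/s, 1 eV = 1.602176634e-19 J.
First convert: p = 4.606 MeV/c = 2.4616e-21 kg·m/s.
Since E = pc for a photon, E = 7.380e-13 J.
So E ≈ 7.38e-13 J.

7.38e-13 J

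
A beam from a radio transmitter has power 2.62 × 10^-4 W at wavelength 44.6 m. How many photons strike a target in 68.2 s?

4.01 × 10^24 photons

Total energy: E_total = P·t = 2.62 × 10^-4 × 68.2 = 0.01787 J.
Per-photon energy: E = 4.454 × 10^-27 J.
N = E_total / E_photon = 4.01 × 10^24.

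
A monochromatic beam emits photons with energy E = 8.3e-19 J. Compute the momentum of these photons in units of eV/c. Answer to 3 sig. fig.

The photon relation is p = E/c, giving p = 2.769e-27 kg·m/s.
Converting to eV/c: p = 5.180 eV/c ≈ 5.18 eV/c.

5.18 eV/c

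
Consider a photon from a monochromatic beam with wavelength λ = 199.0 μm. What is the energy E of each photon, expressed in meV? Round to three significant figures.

6.23 meV

Use h = 6.62607015 × 10^-34 J·s, c = 2.99792458 × 10^8 m/s, 1 eV = 1.602176634 × 10^-19 J.
Convert to SI: λ = 199.0 μm = 1.990 × 10^-4 m.
Since E = hc/λ for a photon, E = 9.982 × 10^-22 J.
Converting to meV: E = 6.230 meV ≈ 6.23 meV.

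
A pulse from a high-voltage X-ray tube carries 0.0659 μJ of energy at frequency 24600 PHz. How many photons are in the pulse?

4.04 × 10^6 photons

Per-photon energy: E = 1.630 × 10^-14 J (from frequency = 24600 PHz).
N = E_total / E_photon = 6.59 × 10^-8 J / 1.630 × 10^-14 J = 4.04 × 10^6.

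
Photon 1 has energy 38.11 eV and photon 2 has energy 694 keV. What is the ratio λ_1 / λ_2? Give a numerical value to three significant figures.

λ_1 = 3.253 × 10^-8 m (from energy = 38.11 eV, via λ = hc/E).
λ_2 = 1.787 × 10^-12 m (from energy = 694 keV, via λ = hc/E).
Ratio = 3.253 × 10^-8 / 1.787 × 10^-12 = 1.82 × 10^4.

1.82 × 10^4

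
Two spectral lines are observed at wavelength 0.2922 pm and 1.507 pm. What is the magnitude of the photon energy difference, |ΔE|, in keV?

Using E = hc/λ: E₁ = 6.7982e-13 J, E₂ = 1.3181e-13 J.
|ΔE| = |6.7982e-13 − 1.3181e-13| = 5.48e-13 J = 3420 keV.

3420 keV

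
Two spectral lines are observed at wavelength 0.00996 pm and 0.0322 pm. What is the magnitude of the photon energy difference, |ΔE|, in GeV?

0.0860 GeV

Using E = hc/λ: E₁ = 1.994 × 10^-11 J, E₂ = 6.169 × 10^-12 J.
|ΔE| = |1.994 × 10^-11 − 6.169 × 10^-12| = 1.38 × 10^-11 J = 0.0860 GeV.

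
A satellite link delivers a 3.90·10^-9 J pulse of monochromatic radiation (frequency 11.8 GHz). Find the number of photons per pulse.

Per-photon energy: E = 7.819·10^-24 J (from frequency = 11.8 GHz).
N = E_total / E_photon = 3.90·10^-9 J / 7.819·10^-24 J = 4.99·10^14.

4.99·10^14 photons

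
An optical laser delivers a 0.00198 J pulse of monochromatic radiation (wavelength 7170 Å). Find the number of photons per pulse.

Per-photon energy: E = 2.770e-19 J (from wavelength = 7170 Å).
N = E_total / E_photon = 0.00198 J / 2.770e-19 J = 7.15e15.

7.15e15 photons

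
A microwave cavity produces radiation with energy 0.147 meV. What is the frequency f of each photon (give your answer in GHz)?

First convert: E = 0.147 meV = 2.3552e-23 J.
Apply f = E/h: f = 3.554e10 Hz.
Converting to GHz: f = 35.54 GHz ≈ 35.5 GHz.

35.5 GHz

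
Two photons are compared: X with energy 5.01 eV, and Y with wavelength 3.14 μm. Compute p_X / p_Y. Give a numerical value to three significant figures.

p_X = 2.677 × 10^-27 kg·m/s (from energy = 5.01 eV, via p = E/c).
p_Y = 2.110 × 10^-28 kg·m/s (from wavelength = 3.14 μm, via p = h/λ).
Ratio = 2.677 × 10^-27 / 2.110 × 10^-28 = 12.7.

12.7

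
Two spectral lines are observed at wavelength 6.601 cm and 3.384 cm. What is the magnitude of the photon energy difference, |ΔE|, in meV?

0.0179 meV

Using E = hc/λ: E₁ = 3.0093e-24 J, E₂ = 5.8701e-24 J.
|ΔE| = |3.0093e-24 − 5.8701e-24| = 2.86e-24 J = 0.0179 meV.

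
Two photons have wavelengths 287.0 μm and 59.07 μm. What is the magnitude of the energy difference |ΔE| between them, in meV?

16.7 meV

Using E = hc/λ: E₁ = 6.9214·10^-22 J, E₂ = 3.3629·10^-21 J.
|ΔE| = |6.9214·10^-22 − 3.3629·10^-21| = 2.67·10^-21 J = 16.7 meV.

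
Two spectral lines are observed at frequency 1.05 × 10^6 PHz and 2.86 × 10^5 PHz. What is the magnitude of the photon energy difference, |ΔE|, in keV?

Using E = hf: E₁ = 6.957 × 10^-13 J, E₂ = 1.895 × 10^-13 J.
|ΔE| = |6.957 × 10^-13 − 1.895 × 10^-13| = 5.06 × 10^-13 J = 3160 keV.

3160 keV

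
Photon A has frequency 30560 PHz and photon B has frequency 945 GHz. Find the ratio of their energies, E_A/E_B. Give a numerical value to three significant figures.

E_A = 2.025 × 10^-14 J (from frequency = 30560 PHz, via E = hf).
E_B = 6.262 × 10^-22 J (from frequency = 945 GHz, via E = hf).
Ratio = 2.025 × 10^-14 / 6.262 × 10^-22 = 3.23 × 10^7.

3.23 × 10^7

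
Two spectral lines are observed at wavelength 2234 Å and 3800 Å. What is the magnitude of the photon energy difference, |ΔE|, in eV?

2.29 eV

Using E = hc/λ: E₁ = 8.8919e-19 J, E₂ = 5.2275e-19 J.
|ΔE| = |8.8919e-19 − 5.2275e-19| = 3.66e-19 J = 2.29 eV.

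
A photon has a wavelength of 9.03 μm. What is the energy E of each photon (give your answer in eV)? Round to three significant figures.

Take h = 6.62607015e-34 J·s, c = 2.99792458e8 m/s, 1 eV = 1.602176634e-19 J.
First convert: λ = 9.03 μm = 9.03e-6 m.
Apply E = hc/λ: E = 2.200e-20 J.
Converting to eV: E = 0.1373 eV ≈ 0.137 eV.

0.137 eV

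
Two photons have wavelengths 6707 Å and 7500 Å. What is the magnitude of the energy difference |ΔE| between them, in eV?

0.195 eV

Using E = hc/λ: E₁ = 2.9618e-19 J, E₂ = 2.6486e-19 J.
|ΔE| = |2.9618e-19 − 2.6486e-19| = 3.13e-20 J = 0.195 eV.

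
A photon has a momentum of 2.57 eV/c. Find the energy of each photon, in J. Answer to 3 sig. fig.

In SI units: p = 2.57 eV/c = 1.3735e-27 kg·m/s.
For a photon E = pc, so E = 4.118e-19 J.
So E ≈ 4.12e-19 J.

4.12e-19 J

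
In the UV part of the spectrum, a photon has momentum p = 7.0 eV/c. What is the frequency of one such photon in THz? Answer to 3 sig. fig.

Take h = 6.62607015e-34 J·s, c = 2.99792458e8 m/s, 1 eV = 1.602176634e-19 J.
Convert to SI: p = 7.0 eV/c = 3.7410e-27 kg·m/s.
Since f = pc/h for a photon, f = 1.693e15 Hz.
Converting to THz: f = 1693 THz ≈ 1690 THz.

1690 THz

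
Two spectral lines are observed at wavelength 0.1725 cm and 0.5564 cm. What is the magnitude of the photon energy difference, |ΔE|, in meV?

0.496 meV

Using E = hc/λ: E₁ = 1.1516e-22 J, E₂ = 3.5702e-23 J.
|ΔE| = |1.1516e-22 − 3.5702e-23| = 7.95e-23 J = 0.496 meV.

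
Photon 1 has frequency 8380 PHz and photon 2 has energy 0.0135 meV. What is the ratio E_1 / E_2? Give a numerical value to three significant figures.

E_1 = 5.553e-15 J (from frequency = 8380 PHz, via E = hf).
E_2 = 2.163e-24 J (from energy = 0.0135 meV, via E given directly).
Ratio = 5.553e-15 / 2.163e-24 = 2.57e9.

2.57e9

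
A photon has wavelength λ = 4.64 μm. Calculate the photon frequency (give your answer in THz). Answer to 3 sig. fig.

(c = 2.99792458e8 m/s.)
First convert: λ = 4.64 μm = 4.64e-6 m.
The photon relation is f = c/λ, giving f = 6.461e13 Hz.
Converting to THz: f = 64.61 THz ≈ 64.6 THz.

64.6 THz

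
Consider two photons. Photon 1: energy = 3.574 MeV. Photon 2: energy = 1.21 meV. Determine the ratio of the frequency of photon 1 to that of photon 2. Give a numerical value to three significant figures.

2.95·10^9

f_1 = 8.642·10^20 Hz (from energy = 3.574 MeV, via f = E/h).
f_2 = 2.926·10^11 Hz (from energy = 1.21 meV, via f = E/h).
Ratio = 8.642·10^20 / 2.926·10^11 = 2.95·10^9.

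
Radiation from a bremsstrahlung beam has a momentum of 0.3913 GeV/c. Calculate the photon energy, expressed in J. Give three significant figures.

Take c = 2.99792458e8 m/s, 1 eV = 1.602176634e-19 J.
First convert: p = 0.3913 GeV/c = 2.0912e-19 kg·m/s.
Apply E = pc: E = 6.269e-11 J.
So E ≈ 6.27e-11 J.

6.27e-11 J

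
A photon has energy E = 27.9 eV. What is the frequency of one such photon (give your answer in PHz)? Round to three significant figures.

Take h = 6.62607015e-34 J·s, 1 eV = 1.602176634e-19 J.
First convert: E = 27.9 eV = 4.4701e-18 J.
The photon relation is f = E/h, giving f = 6.746e15 Hz.
Converting to PHz: f = 6.746 PHz ≈ 6.75 PHz.

6.75 PHz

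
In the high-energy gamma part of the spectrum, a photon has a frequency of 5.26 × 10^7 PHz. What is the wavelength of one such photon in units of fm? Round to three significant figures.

5.70 fm

First convert: f = 5.26 × 10^7 PHz = 5.26 × 10^22 Hz.
For a photon λ = c/f, so λ = 5.699 × 10^-15 m.
Converting to fm: λ = 5.699 fm ≈ 5.70 fm.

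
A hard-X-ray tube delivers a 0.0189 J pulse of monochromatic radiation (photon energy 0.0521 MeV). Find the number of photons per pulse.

2.26 × 10^12 photons

Per-photon energy: E = 8.347 × 10^-15 J (from energy = 0.0521 MeV).
N = E_total / E_photon = 0.0189 J / 8.347 × 10^-15 J = 2.26 × 10^12.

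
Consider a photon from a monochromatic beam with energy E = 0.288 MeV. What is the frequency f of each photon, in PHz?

6.96·10^4 PHz

(h = 6.62607015·10^-34 J·s, 1 eV = 1.602176634·10^-19 J.)
Convert to SI: E = 0.288 MeV = 4.6143·10^-14 J.
For a photon f = E/h, so f = 6.964·10^19 Hz.
Converting to PHz: f = 69640 PHz ≈ 6.96·10^4 PHz.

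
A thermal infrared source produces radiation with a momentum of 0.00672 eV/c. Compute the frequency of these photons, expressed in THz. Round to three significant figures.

First convert: p = 0.00672 eV/c = 3.5914 × 10^-30 kg·m/s.
The photon relation is f = pc/h, giving f = 1.625 × 10^12 Hz.
Converting to THz: f = 1.625 THz ≈ 1.62 THz.

1.62 THz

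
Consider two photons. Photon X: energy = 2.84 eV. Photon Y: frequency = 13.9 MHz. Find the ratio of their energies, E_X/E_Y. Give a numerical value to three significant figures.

4.94 × 10^7

E_X = 4.550 × 10^-19 J (from energy = 2.84 eV, via E given directly).
E_Y = 9.210 × 10^-27 J (from frequency = 13.9 MHz, via E = hf).
Ratio = 4.550 × 10^-19 / 9.210 × 10^-27 = 4.94 × 10^7.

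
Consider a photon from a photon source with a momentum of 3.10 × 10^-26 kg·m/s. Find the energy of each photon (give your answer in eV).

Take c = 2.99792458 × 10^8 m/s, 1 eV = 1.602176634 × 10^-19 J.
The photon relation is E = pc, giving E = 9.294 × 10^-18 J.
Converting to eV: E = 58.01 eV ≈ 58.0 eV.

58.0 eV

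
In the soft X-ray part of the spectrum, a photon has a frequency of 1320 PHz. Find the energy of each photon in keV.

(h = 6.62607015 × 10^-34 J·s, 1 eV = 1.602176634 × 10^-19 J.)
In SI units: f = 1320 PHz = 1.32 × 10^18 Hz.
Apply E = hf: E = 8.746 × 10^-16 J.
Converting to keV: E = 5.459 keV ≈ 5.46 keV.

5.46 keV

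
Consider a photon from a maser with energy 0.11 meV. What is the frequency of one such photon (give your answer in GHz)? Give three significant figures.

(h = 6.62607015·10^-34 J·s, 1 eV = 1.602176634·10^-19 J.)
Convert to SI: E = 0.11 meV = 1.7624·10^-23 J.
Apply f = E/h: f = 2.660·10^10 Hz.
Converting to GHz: f = 26.60 GHz ≈ 26.6 GHz.

26.6 GHz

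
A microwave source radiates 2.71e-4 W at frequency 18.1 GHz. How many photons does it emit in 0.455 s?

1.03e19 photons

Total energy: E_total = P·t = 2.71e-4 × 0.455 = 1.233e-4 J.
Per-photon energy: E = 1.199e-23 J.
N = E_total / E_photon = 1.03e19.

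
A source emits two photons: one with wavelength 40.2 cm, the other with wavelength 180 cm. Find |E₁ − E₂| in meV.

2.40e-3 meV

Using E = hc/λ: E₁ = 4.941e-25 J, E₂ = 1.104e-25 J.
|ΔE| = |4.941e-25 − 1.104e-25| = 3.84e-25 J = 2.40e-3 meV.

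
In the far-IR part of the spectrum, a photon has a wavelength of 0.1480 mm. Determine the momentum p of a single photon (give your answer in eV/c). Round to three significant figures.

Use h = 6.62607015e-34 J·s, c = 2.99792458e8 m/s, 1 eV = 1.602176634e-19 J.
Convert to SI: λ = 0.1480 mm = 1.480e-4 m.
Apply p = h/λ: p = 4.477e-30 kg·m/s.
Converting to eV/c: p = 0.008377 eV/c ≈ 8.38e-3 eV/c.

8.38e-3 eV/c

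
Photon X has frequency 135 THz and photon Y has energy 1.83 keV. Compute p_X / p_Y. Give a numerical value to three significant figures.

3.05e-4

p_X = 2.984e-28 kg·m/s (from frequency = 135 THz, via p = hf/c).
p_Y = 9.780e-25 kg·m/s (from energy = 1.83 keV, via p = E/c).
Ratio = 2.984e-28 / 9.780e-25 = 3.05e-4.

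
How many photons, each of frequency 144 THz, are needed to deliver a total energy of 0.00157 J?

Per-photon energy: E = 9.542·10^-20 J (from frequency = 144 THz).
N = E_total / E_photon = 0.00157 J / 9.542·10^-20 J = 1.65·10^16.

1.65·10^16 photons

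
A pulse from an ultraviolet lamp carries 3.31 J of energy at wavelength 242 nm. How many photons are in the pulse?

4.03 × 10^18 photons

Per-photon energy: E = 8.208 × 10^-19 J (from wavelength = 242 nm).
N = E_total / E_photon = 3.31 J / 8.208 × 10^-19 J = 4.03 × 10^18.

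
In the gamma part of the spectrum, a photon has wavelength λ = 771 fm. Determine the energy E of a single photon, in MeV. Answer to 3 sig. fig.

(h = 6.62607015 × 10^-34 J·s, c = 2.99792458 × 10^8 m/s, 1 eV = 1.602176634 × 10^-19 J.)
First convert: λ = 771 fm = 7.71 × 10^-13 m.
The photon relation is E = hc/λ, giving E = 2.576 × 10^-13 J.
Converting to MeV: E = 1.608 MeV ≈ 1.61 MeV.

1.61 MeV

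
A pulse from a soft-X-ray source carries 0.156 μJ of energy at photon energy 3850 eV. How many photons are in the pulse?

Per-photon energy: E = 6.168·10^-16 J (from energy = 3850 eV).
N = E_total / E_photon = 1.56·10^-7 J / 6.168·10^-16 J = 2.53·10^8.

2.53·10^8 photons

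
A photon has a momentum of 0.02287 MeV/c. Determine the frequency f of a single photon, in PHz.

Convert to SI: p = 0.02287 MeV/c = 1.2222 × 10^-23 kg·m/s.
Apply f = pc/h: f = 5.530 × 10^18 Hz.
Converting to PHz: f = 5530 PHz ≈ 5530 PHz.

5530 PHz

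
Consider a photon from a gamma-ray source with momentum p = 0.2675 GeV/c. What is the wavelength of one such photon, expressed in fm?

In SI units: p = 0.2675 GeV/c = 1.4296e-19 kg·m/s.
For a photon λ = h/p, so λ = 4.635e-15 m.
Converting to fm: λ = 4.635 fm ≈ 4.63 fm.

4.63 fm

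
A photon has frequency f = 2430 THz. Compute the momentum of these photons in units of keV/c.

Use h = 6.62607015e-34 J·s, c = 2.99792458e8 m/s, 1 eV = 1.602176634e-19 J.
In SI units: f = 2430 THz = 2.43e15 Hz.
Since p = hf/c for a photon, p = 5.371e-27 kg·m/s.
Converting to keV/c: p = 0.01005 keV/c ≈ 0.0100 keV/c.

0.0100 keV/c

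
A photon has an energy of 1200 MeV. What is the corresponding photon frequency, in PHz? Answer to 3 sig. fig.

First convert: E = 1200 MeV = 1.9226 × 10^-10 J.
The photon relation is f = E/h, giving f = 2.902 × 10^23 Hz.
Converting to PHz: f = 2.902 × 10^8 PHz ≈ 2.90 × 10^8 PHz.

2.90 × 10^8 PHz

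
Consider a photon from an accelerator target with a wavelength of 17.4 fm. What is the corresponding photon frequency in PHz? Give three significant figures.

Use c = 2.99792458 × 10^8 m/s.
In SI units: λ = 17.4 fm = 1.74 × 10^-14 m.
Since f = c/λ for a photon, f = 1.723 × 10^22 Hz.
Converting to PHz: f = 1.723 × 10^7 PHz ≈ 1.72 × 10^7 PHz.

1.72 × 10^7 PHz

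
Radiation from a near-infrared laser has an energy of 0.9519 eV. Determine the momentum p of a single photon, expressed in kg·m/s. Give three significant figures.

5.09 × 10^-28 kg·m/s

Use c = 2.99792458 × 10^8 m/s, 1 eV = 1.602176634 × 10^-19 J.
Convert to SI: E = 0.9519 eV = 1.5251 × 10^-19 J.
The photon relation is p = E/c, giving p = 5.087 × 10^-28 kg·m/s.
So p ≈ 5.09 × 10^-28 kg·m/s.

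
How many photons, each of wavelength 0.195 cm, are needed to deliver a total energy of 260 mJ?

Per-photon energy: E = 1.019e-22 J (from wavelength = 0.195 cm).
N = E_total / E_photon = 0.260 J / 1.019e-22 J = 2.55e21.

2.55e21 photons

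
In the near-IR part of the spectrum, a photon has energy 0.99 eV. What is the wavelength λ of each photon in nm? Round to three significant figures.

1250 nm

In SI units: E = 0.99 eV = 1.5862e-19 J.
Since λ = hc/E for a photon, λ = 1.252e-6 m.
Converting to nm: λ = 1252 nm ≈ 1250 nm.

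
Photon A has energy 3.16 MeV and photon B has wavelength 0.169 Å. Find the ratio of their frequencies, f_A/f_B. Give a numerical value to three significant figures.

f_A = 7.641 × 10^20 Hz (from energy = 3.16 MeV, via f = E/h).
f_B = 1.774 × 10^19 Hz (from wavelength = 0.169 Å, via f = c/λ).
Ratio = 7.641 × 10^20 / 1.774 × 10^19 = 43.1.

43.1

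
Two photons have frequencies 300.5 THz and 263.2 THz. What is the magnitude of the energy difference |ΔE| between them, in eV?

0.154 eV

Using E = hf: E₁ = 1.9911 × 10^-19 J, E₂ = 1.7440 × 10^-19 J.
|ΔE| = |1.9911 × 10^-19 − 1.7440 × 10^-19| = 2.47 × 10^-20 J = 0.154 eV.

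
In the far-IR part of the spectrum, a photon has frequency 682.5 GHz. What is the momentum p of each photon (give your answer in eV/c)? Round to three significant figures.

Take h = 6.62607015e-34 J·s, c = 2.99792458e8 m/s, 1 eV = 1.602176634e-19 J.
First convert: f = 682.5 GHz = 6.825e11 Hz.
Since p = hf/c for a photon, p = 1.508e-30 kg·m/s.
Converting to eV/c: p = 0.002823 eV/c ≈ 2.82e-3 eV/c.

2.82e-3 eV/c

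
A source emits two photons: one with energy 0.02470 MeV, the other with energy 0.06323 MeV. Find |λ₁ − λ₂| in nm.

0.0306 nm

Using λ = hc/E: λ₁ = 5.0196e-11 m, λ₂ = 1.9608e-11 m.
|Δλ| = |5.0196e-11 − 1.9608e-11| = 3.06e-11 m = 0.0306 nm.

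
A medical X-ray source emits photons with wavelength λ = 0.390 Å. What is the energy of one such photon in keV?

31.8 keV

Convert to SI: λ = 0.390 Å = 3.90 × 10^-11 m.
Since E = hc/λ for a photon, E = 5.093 × 10^-15 J.
Converting to keV: E = 31.79 keV ≈ 31.8 keV.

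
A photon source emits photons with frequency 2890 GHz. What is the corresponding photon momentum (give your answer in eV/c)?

(h = 6.62607015·10^-34 J·s, c = 2.99792458·10^8 m/s, 1 eV = 1.602176634·10^-19 J.)
Convert to SI: f = 2890 GHz = 2.89·10^12 Hz.
Since p = hf/c for a photon, p = 6.388·10^-30 kg·m/s.
Converting to eV/c: p = 0.01195 eV/c ≈ 0.0120 eV/c.

0.0120 eV/c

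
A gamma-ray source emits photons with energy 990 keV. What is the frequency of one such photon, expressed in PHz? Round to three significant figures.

Use h = 6.62607015 × 10^-34 J·s, 1 eV = 1.602176634 × 10^-19 J.
In SI units: E = 990 keV = 1.5862 × 10^-13 J.
The photon relation is f = E/h, giving f = 2.394 × 10^20 Hz.
Converting to PHz: f = 239400 PHz ≈ 2.39 × 10^5 PHz.

2.39 × 10^5 PHz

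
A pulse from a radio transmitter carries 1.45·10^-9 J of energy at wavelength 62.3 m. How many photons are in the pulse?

Per-photon energy: E = 3.189·10^-27 J (from wavelength = 62.3 m).
N = E_total / E_photon = 1.45·10^-9 J / 3.189·10^-27 J = 4.55·10^17.

4.55·10^17 photons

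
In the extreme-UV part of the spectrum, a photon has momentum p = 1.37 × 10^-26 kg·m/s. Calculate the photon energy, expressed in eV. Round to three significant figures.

Use c = 2.99792458 × 10^8 m/s, 1 eV = 1.602176634 × 10^-19 J.
Since E = pc for a photon, E = 4.107 × 10^-18 J.
Converting to eV: E = 25.63 eV ≈ 25.6 eV.

25.6 eV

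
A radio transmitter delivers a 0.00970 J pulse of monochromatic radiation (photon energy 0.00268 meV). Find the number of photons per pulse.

Per-photon energy: E = 4.294e-25 J (from energy = 0.00268 meV).
N = E_total / E_photon = 0.00970 J / 4.294e-25 J = 2.26e22.

2.26e22 photons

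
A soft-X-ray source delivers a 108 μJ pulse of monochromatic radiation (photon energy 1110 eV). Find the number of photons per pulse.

Per-photon energy: E = 1.778 × 10^-16 J (from energy = 1110 eV).
N = E_total / E_photon = 1.08 × 10^-4 J / 1.778 × 10^-16 J = 6.07 × 10^11.

6.07 × 10^11 photons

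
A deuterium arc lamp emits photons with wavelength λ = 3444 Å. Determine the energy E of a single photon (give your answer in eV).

In SI units: λ = 3444 Å = 3.444 × 10^-7 m.
The photon relation is E = hc/λ, giving E = 5.768 × 10^-19 J.
Converting to eV: E = 3.600 eV ≈ 3.60 eV.

3.60 eV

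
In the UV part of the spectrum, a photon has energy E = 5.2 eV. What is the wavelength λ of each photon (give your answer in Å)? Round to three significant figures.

First convert: E = 5.2 eV = 8.3313 × 10^-19 J.
The photon relation is λ = hc/E, giving λ = 2.384 × 10^-7 m.
Converting to Å: λ = 2384 Å ≈ 2380 Å.

2380 Å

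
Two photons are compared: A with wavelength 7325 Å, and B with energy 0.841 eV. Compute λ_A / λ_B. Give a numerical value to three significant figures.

0.497

λ_A = 7.325 × 10^-7 m (from wavelength = 7325 Å, via λ given directly).
λ_B = 1.474 × 10^-6 m (from energy = 0.841 eV, via λ = hc/E).
Ratio = 7.325 × 10^-7 / 1.474 × 10^-6 = 0.497.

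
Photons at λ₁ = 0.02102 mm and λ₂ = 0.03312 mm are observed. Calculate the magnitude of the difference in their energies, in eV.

0.0215 eV

Using E = hc/λ: E₁ = 9.4503·10^-21 J, E₂ = 5.9977·10^-21 J.
|ΔE| = |9.4503·10^-21 − 5.9977·10^-21| = 3.45·10^-21 J = 0.0215 eV.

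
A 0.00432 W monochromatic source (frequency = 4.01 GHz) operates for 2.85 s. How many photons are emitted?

Total energy: E_total = P·t = 0.00432 × 2.85 = 0.01231 J.
Per-photon energy: E = 2.657e-24 J.
N = E_total / E_photon = 4.63e21.

4.63e21 photons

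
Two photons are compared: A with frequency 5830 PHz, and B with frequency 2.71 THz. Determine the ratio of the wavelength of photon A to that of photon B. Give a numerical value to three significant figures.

λ_A = 5.142·10^-11 m (from frequency = 5830 PHz, via λ = c/f).
λ_B = 1.106·10^-4 m (from frequency = 2.71 THz, via λ = c/f).
Ratio = 5.142·10^-11 / 1.106·10^-4 = 4.65·10^-7.

4.65·10^-7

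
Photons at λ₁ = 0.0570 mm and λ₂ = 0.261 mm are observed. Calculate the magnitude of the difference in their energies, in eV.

Using E = hc/λ: E₁ = 3.485 × 10^-21 J, E₂ = 7.611 × 10^-22 J.
|ΔE| = |3.485 × 10^-21 − 7.611 × 10^-22| = 2.72 × 10^-21 J = 0.0170 eV.

0.0170 eV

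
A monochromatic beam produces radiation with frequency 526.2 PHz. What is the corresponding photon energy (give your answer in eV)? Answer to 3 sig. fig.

In SI units: f = 526.2 PHz = 5.262 × 10^17 Hz.
Since E = hf for a photon, E = 3.487 × 10^-16 J.
Converting to eV: E = 2176 eV ≈ 2180 eV.

2180 eV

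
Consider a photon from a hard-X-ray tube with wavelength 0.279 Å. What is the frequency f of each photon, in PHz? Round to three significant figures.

1.07 × 10^4 PHz

First convert: λ = 0.279 Å = 2.79 × 10^-11 m.
The photon relation is f = c/λ, giving f = 1.075 × 10^19 Hz.
Converting to PHz: f = 10750 PHz ≈ 1.07 × 10^4 PHz.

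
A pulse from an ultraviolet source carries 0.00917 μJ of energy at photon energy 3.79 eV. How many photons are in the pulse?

1.51 × 10^10 photons

Per-photon energy: E = 6.072 × 10^-19 J (from energy = 3.79 eV).
N = E_total / E_photon = 9.17 × 10^-9 J / 6.072 × 10^-19 J = 1.51 × 10^10.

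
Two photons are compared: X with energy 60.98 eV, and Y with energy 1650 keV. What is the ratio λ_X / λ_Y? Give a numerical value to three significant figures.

2.71·10^4

λ_X = 2.033·10^-8 m (from energy = 60.98 eV, via λ = hc/E).
λ_Y = 7.514·10^-13 m (from energy = 1650 keV, via λ = hc/E).
Ratio = 2.033·10^-8 / 7.514·10^-13 = 2.71·10^4.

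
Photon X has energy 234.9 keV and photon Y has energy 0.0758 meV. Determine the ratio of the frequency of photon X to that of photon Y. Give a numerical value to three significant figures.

3.10·10^9

f_X = 5.680·10^19 Hz (from energy = 234.9 keV, via f = E/h).
f_Y = 1.833·10^10 Hz (from energy = 0.0758 meV, via f = E/h).
Ratio = 5.680·10^19 / 1.833·10^10 = 3.10·10^9.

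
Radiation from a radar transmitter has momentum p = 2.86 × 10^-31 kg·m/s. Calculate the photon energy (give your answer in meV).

0.535 meV

(c = 2.99792458 × 10^8 m/s, 1 eV = 1.602176634 × 10^-19 J.)
For a photon E = pc, so E = 8.574 × 10^-23 J.
Converting to meV: E = 0.5352 meV ≈ 0.535 meV.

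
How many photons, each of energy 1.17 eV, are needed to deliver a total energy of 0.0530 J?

2.83e17 photons

Per-photon energy: E = 1.875e-19 J (from energy = 1.17 eV).
N = E_total / E_photon = 0.0530 J / 1.875e-19 J = 2.83e17.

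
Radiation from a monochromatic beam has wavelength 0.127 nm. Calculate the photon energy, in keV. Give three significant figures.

9.76 keV

Use h = 6.62607015e-34 J·s, c = 2.99792458e8 m/s, 1 eV = 1.602176634e-19 J.
In SI units: λ = 0.127 nm = 1.27e-10 m.
Since E = hc/λ for a photon, E = 1.564e-15 J.
Converting to keV: E = 9.763 keV ≈ 9.76 keV.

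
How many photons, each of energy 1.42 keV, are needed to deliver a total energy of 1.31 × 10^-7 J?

Per-photon energy: E = 2.275 × 10^-16 J (from energy = 1.42 keV).
N = E_total / E_photon = 1.31 × 10^-7 J / 2.275 × 10^-16 J = 5.76 × 10^8.

5.76 × 10^8 photons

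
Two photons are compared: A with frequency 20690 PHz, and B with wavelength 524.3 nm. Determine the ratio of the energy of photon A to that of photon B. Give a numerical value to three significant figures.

3.62 × 10^4

E_A = 1.371 × 10^-14 J (from frequency = 20690 PHz, via E = hf).
E_B = 3.789 × 10^-19 J (from wavelength = 524.3 nm, via E = hc/λ).
Ratio = 1.371 × 10^-14 / 3.789 × 10^-19 = 3.62 × 10^4.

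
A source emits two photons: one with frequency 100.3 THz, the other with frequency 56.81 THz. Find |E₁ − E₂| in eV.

Using E = hf: E₁ = 6.6459e-20 J, E₂ = 3.7643e-20 J.
|ΔE| = |6.6459e-20 − 3.7643e-20| = 2.88e-20 J = 0.180 eV.

0.180 eV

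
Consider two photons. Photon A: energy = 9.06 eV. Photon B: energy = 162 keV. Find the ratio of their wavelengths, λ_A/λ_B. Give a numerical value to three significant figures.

λ_A = 1.368e-7 m (from energy = 9.06 eV, via λ = hc/E).
λ_B = 7.653e-12 m (from energy = 162 keV, via λ = hc/E).
Ratio = 1.368e-7 / 7.653e-12 = 1.79e4.

1.79e4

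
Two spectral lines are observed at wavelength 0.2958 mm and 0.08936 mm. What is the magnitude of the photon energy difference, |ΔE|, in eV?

Using E = hc/λ: E₁ = 6.7155 × 10^-22 J, E₂ = 2.2230 × 10^-21 J.
|ΔE| = |6.7155 × 10^-22 − 2.2230 × 10^-21| = 1.55 × 10^-21 J = 9.68 × 10^-3 eV.

9.68 × 10^-3 eV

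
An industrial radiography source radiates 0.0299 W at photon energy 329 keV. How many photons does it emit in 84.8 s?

4.81 × 10^13 photons

Total energy: E_total = P·t = 0.0299 × 84.8 = 2.536 J.
Per-photon energy: E = 5.271 × 10^-14 J.
N = E_total / E_photon = 4.81 × 10^13.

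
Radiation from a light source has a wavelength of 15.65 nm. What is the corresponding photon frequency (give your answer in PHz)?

19.2 PHz

Convert to SI: λ = 15.65 nm = 1.565·10^-8 m.
Apply f = c/λ: f = 1.916·10^16 Hz.
Converting to PHz: f = 19.16 PHz ≈ 19.2 PHz.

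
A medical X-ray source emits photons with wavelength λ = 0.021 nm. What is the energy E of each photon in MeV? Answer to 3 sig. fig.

0.0590 MeV

First convert: λ = 0.021 nm = 2.1e-11 m.
The photon relation is E = hc/λ, giving E = 9.459e-15 J.
Converting to MeV: E = 0.05904 MeV ≈ 0.0590 MeV.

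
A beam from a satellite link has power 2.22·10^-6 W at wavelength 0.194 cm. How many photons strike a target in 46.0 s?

9.97·10^17 photons

Total energy: E_total = P·t = 2.22·10^-6 × 46.0 = 1.021·10^-4 J.
Per-photon energy: E = 1.024·10^-22 J.
N = E_total / E_photon = 9.97·10^17.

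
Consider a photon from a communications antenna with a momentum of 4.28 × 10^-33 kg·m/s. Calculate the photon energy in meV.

For a photon E = pc, so E = 1.283 × 10^-24 J.
Converting to meV: E = 0.008009 meV ≈ 8.01 × 10^-3 meV.

8.01 × 10^-3 meV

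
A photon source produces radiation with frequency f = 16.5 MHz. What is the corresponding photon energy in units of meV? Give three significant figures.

6.82e-5 meV

Take h = 6.62607015e-34 J·s, 1 eV = 1.602176634e-19 J.
First convert: f = 16.5 MHz = 1.65e7 Hz.
For a photon E = hf, so E = 1.093e-26 J.
Converting to meV: E = 6.824e-5 meV ≈ 6.82e-5 meV.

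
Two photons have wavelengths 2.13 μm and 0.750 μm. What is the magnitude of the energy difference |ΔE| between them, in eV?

Using E = hc/λ: E₁ = 9.326e-20 J, E₂ = 2.649e-19 J.
|ΔE| = |9.326e-20 − 2.649e-19| = 1.72e-19 J = 1.07 eV.

1.07 eV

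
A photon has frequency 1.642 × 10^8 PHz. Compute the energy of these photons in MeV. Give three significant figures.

679 MeV

First convert: f = 1.642 × 10^8 PHz = 1.642 × 10^23 Hz.
The photon relation is E = hf, giving E = 1.088 × 10^-10 J.
Converting to MeV: E = 679.1 MeV ≈ 679 MeV.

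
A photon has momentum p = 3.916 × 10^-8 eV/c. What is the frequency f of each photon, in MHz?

9.47 MHz

First convert: p = 3.916 × 10^-8 eV/c = 2.0928 × 10^-35 kg·m/s.
The photon relation is f = pc/h, giving f = 9.469 × 10^6 Hz.
Converting to MHz: f = 9.469 MHz ≈ 9.47 MHz.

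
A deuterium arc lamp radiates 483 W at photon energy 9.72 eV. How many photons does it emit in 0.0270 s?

8.37e18 photons

Total energy: E_total = P·t = 483 × 0.0270 = 13.04 J.
Per-photon energy: E = 1.557e-18 J.
N = E_total / E_photon = 8.37e18.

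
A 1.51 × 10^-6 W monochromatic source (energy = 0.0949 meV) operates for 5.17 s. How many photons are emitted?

Total energy: E_total = P·t = 1.51 × 10^-6 × 5.17 = 7.807 × 10^-6 J.
Per-photon energy: E = 1.520 × 10^-23 J.
N = E_total / E_photon = 5.13 × 10^17.

5.13 × 10^17 photons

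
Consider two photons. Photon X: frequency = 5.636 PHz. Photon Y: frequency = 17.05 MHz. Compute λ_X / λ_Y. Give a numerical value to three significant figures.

3.03e-9

λ_X = 5.319e-8 m (from frequency = 5.636 PHz, via λ = c/f).
λ_Y = 17.58 m (from frequency = 17.05 MHz, via λ = c/f).
Ratio = 5.319e-8 / 17.58 = 3.03e-9.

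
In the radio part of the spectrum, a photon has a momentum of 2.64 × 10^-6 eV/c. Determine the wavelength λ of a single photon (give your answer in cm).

(h = 6.62607015 × 10^-34 J·s, c = 2.99792458 × 10^8 m/s, 1 eV = 1.602176634 × 10^-19 J.)
First convert: p = 2.64 × 10^-6 eV/c = 1.4109 × 10^-33 kg·m/s.
Since λ = h/p for a photon, λ = 0.4696 m.
Converting to cm: λ = 46.96 cm ≈ 47.0 cm.

47.0 cm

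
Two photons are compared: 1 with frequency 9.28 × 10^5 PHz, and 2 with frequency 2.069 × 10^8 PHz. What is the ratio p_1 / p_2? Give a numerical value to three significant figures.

4.49 × 10^-3

p_1 = 2.051 × 10^-21 kg·m/s (from frequency = 9.28 × 10^5 PHz, via p = hf/c).
p_2 = 4.573 × 10^-19 kg·m/s (from frequency = 2.069 × 10^8 PHz, via p = hf/c).
Ratio = 2.051 × 10^-21 / 4.573 × 10^-19 = 4.49 × 10^-3.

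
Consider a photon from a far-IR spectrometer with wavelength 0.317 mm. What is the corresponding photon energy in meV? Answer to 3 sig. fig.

3.91 meV

(h = 6.62607015e-34 J·s, c = 2.99792458e8 m/s, 1 eV = 1.602176634e-19 J.)
First convert: λ = 0.317 mm = 3.17e-4 m.
For a photon E = hc/λ, so E = 6.266e-22 J.
Converting to meV: E = 3.911 meV ≈ 3.91 meV.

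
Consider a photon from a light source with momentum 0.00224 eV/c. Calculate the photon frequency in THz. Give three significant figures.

In SI units: p = 0.00224 eV/c = 1.1971e-30 kg·m/s.
Apply f = pc/h: f = 5.416e11 Hz.
Converting to THz: f = 0.5416 THz ≈ 0.542 THz.

0.542 THz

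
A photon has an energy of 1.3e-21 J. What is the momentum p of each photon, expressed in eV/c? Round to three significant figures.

(c = 2.99792458e8 m/s, 1 eV = 1.602176634e-19 J.)
For a photon p = E/c, so p = 4.336e-30 kg·m/s.
Converting to eV/c: p = 0.008114 eV/c ≈ 8.11e-3 eV/c.

8.11e-3 eV/c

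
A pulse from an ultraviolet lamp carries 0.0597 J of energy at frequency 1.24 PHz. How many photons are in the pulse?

7.27e16 photons

Per-photon energy: E = 8.216e-19 J (from frequency = 1.24 PHz).
N = E_total / E_photon = 0.0597 J / 8.216e-19 J = 7.27e16.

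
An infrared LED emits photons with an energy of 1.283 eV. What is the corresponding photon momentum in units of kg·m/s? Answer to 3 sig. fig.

6.86 × 10^-28 kg·m/s

First convert: E = 1.283 eV = 2.0556 × 10^-19 J.
The photon relation is p = E/c, giving p = 6.857 × 10^-28 kg·m/s.
So p ≈ 6.86 × 10^-28 kg·m/s.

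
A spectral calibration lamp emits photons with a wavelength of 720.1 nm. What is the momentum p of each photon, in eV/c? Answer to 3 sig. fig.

1.72 eV/c

Use h = 6.62607015e-34 J·s, c = 2.99792458e8 m/s, 1 eV = 1.602176634e-19 J.
First convert: λ = 720.1 nm = 7.201e-7 m.
Since p = h/λ for a photon, p = 9.202e-28 kg·m/s.
Converting to eV/c: p = 1.722 eV/c ≈ 1.72 eV/c.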